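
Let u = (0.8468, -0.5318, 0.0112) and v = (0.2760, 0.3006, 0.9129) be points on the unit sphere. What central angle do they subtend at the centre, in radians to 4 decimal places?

1.4866 rad

u·v = 0.0841; |u| = 1.0000, |v| = 1.0000.
cos θ = (u·v)/(|u||v|) = 0.0841, so θ = 1.4866 rad.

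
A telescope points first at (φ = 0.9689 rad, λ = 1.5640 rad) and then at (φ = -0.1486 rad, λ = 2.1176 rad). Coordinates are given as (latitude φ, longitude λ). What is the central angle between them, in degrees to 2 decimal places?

With latitudes φ₁ = 55.514°, φ₂ = -8.514° and longitude difference Δλ = 31.719°:
cos c = sin φ₁ sin φ₂ + cos φ₁ cos φ₂ cos Δλ = (0.8243)(-0.1481) + (0.5662)(0.9890)(0.8506) = 0.35429,
so c = arccos(0.35429) = 1.20864 rad.
So the angular separation is 69.25°.

69.25°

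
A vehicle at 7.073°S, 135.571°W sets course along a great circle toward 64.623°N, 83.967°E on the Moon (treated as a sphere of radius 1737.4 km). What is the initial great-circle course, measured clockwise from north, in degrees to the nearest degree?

With φ₁ = -0.1234, φ₂ = 1.1279, Δλ = -2.4515 rad, the forward-azimuth formula gives
θ = atan2( sin Δλ cos φ₂ , cos φ₁ sin φ₂ − sin φ₁ cos φ₂ cos Δλ ) = atan2(-0.2728, 0.8559) = -17.68°.
Adding 360° brings this into [0°, 360°): 342°.

342°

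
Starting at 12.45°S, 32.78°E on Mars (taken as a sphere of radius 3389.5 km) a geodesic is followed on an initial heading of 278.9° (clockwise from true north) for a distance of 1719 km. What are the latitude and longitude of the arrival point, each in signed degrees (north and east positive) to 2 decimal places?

-6.61°, 3.90°

Angular distance δ = d/R = 1719/3389.5 = 0.50715 rad; initial bearing θ = 4.8677 rad.
sin φ₂ = sin φ₁ cos δ + cos φ₁ sin δ cos θ = (-0.2156)(0.8741) + (0.9765)(0.4857)(0.1547) = -0.1151, so φ₂ = -6.61°.
Δλ = atan2(sin θ sin δ cos φ₁, cos δ − sin φ₁ sin φ₂) = atan2(-0.4686, 0.8493) = -28.885°.
λ₂ = 32.780° − 28.885° = 3.90°.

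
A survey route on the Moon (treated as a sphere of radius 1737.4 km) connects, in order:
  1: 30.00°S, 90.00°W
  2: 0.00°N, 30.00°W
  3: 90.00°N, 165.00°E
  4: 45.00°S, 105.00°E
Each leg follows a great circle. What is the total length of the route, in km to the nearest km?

8774 km

Leg 1→2: central angle 1.1230 rad, distance 1951.0 km.
Leg 2→3: central angle 1.5708 rad, distance 2729.1 km.
Leg 3→4: central angle 2.3562 rad, distance 4093.7 km.
Total: 1951.0 + 2729.1 + 4093.7 ≈ 8774 km.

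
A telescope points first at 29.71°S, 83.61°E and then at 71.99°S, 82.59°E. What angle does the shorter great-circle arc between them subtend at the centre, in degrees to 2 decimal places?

42.28°

With latitudes φ₁ = -29.710°, φ₂ = -71.990° and longitude difference Δλ = -1.020°:
Haversine: a = sin²(Δφ/2) + cos φ₁ cos φ₂ sin²(Δλ/2) = 0.1301 + (0.8685)(0.3092)(0.0001) = 0.13009.
Central angle c = 2·arcsin(√a) = 0.73799 rad.
So the angular separation is 42.28°.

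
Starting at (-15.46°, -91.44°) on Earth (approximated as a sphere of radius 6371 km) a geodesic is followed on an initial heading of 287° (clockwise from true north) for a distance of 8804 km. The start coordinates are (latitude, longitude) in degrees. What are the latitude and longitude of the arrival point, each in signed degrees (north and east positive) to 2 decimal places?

Angular distance δ = d/R = 8804/6371 = 1.38189 rad; initial bearing θ = 5.0091 rad.
sin φ₂ = sin φ₁ cos δ + cos φ₁ sin δ cos θ = (-0.2666)(0.1878) + (0.9638)(0.9822)(0.2924) = 0.2267, so φ₂ = 13.10°.
Δλ = atan2(sin θ sin δ cos φ₁, cos δ − sin φ₁ sin φ₂) = atan2(-0.9053, 0.2482) = -74.667°.
λ₂ = -91.440° − 74.667° = -166.11°.

13.10°, -166.11°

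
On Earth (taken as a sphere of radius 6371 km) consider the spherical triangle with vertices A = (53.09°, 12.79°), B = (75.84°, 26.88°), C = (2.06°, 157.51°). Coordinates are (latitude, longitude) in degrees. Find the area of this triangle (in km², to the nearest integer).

11289273 km²

Side lengths (central angles): a = 1.6955, b = 2.0501, c = 0.4083 rad; semiperimeter s = 2.0770.
By l'Huilier's theorem, tan(E/4) = √[tan(s/2) tan((s−a)/2) tan((s−b)/2) tan((s−c)/2)], giving spherical excess E = 0.2781 rad.
Area = E·R² = 0.2781 × (6371)² ≈ 11289273 km².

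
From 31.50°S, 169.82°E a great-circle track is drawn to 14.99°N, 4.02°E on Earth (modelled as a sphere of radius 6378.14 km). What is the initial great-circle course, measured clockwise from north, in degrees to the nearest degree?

Δλ = -165.800° = -2.8938 rad.
y = sin Δλ · cos φ₂ = (-0.2453)(0.9660) = -0.2370
x = cos φ₁ sin φ₂ − sin φ₁ cos φ₂ cos Δλ = (0.8526)(0.2587) − (-0.5225)(0.9660)(-0.9694) = -0.2688
θ = atan2(y, x) = -138.60°; adding 360° gives 221°.

221°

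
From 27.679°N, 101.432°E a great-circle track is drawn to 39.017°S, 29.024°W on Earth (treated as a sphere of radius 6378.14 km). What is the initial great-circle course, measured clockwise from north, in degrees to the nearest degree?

241°

Δλ = -130.456° = -2.2769 rad.
y = sin Δλ · cos φ₂ = (-0.7609)(0.7770) = -0.5912
x = cos φ₁ sin φ₂ − sin φ₁ cos φ₂ cos Δλ = (0.8856)(-0.6296) − (0.4645)(0.7770)(-0.6489) = -0.3233
θ = atan2(y, x) = -118.67°; adding 360° gives 241°.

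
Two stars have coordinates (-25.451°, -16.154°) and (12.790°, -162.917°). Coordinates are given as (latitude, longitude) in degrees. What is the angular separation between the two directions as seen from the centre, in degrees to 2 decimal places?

146.27°

With latitudes φ₁ = -25.451°, φ₂ = 12.790° and longitude difference Δλ = -146.763°:
Haversine: a = sin²(Δφ/2) + cos φ₁ cos φ₂ sin²(Δλ/2) = 0.1073 + (0.9030)(0.9752)(0.9182) = 0.91582.
Central angle c = 2·arcsin(√a) = 2.55284 rad.
So the angular separation is 146.27°.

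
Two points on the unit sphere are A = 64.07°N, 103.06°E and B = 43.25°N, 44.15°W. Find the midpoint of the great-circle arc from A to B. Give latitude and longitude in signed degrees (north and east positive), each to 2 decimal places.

74.76°, -10.87°

Central angle δ = 1.2149 rad. Interpolating on the sphere with fraction f = 0.5:
P = [sin((1−f)δ)·A + sin(fδ)·B] / sin δ = 0.6089·A + 0.6089·B in Cartesian coordinates,
giving P = (0.2581, -0.0496, 0.9649), i.e. latitude 74.76°, longitude -10.87°.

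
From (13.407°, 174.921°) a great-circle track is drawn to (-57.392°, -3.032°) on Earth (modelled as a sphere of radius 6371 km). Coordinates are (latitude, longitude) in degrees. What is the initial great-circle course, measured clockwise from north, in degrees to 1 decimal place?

181.6°

With φ₁ = 0.2340, φ₂ = -1.0017, Δλ = -3.1059 rad, the forward-azimuth formula gives
θ = atan2( sin Δλ cos φ₂ , cos φ₁ sin φ₂ − sin φ₁ cos φ₂ cos Δλ ) = atan2(-0.0192, -0.6945) = -178.41°.
Adding 360° brings this into [0°, 360°): 181.6°.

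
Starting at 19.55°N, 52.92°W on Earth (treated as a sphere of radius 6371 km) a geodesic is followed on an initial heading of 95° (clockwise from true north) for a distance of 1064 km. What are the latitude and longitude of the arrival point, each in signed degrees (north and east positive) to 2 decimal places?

18.44°, -42.87°

Angular distance δ = d/R = 1064/6371 = 0.16701 rad; initial bearing θ = 1.6581 rad.
sin φ₂ = sin φ₁ cos δ + cos φ₁ sin δ cos θ = (0.3346)(0.9861) + (0.9423)(0.1662)(-0.0872) = 0.3163, so φ₂ = 18.44°.
Δλ = atan2(sin θ sin δ cos φ₁, cos δ − sin φ₁ sin φ₂) = atan2(0.1561, 0.8802) = 10.053°.
λ₂ = -52.920° + 10.053° = -42.87°.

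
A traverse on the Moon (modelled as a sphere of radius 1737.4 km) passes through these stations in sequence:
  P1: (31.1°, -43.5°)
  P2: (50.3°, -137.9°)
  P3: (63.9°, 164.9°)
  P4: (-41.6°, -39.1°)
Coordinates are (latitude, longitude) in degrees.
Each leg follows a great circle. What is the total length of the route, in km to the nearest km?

Leg P1→P2: central angle 1.2074 rad, distance 2097.7 km.
Leg P2→P3: central angle 0.5676 rad, distance 986.2 km.
Leg P3→P4: central angle 2.6832 rad, distance 4661.8 km.
Total: 2097.7 + 986.2 + 4661.8 ≈ 7746 km.

7746 km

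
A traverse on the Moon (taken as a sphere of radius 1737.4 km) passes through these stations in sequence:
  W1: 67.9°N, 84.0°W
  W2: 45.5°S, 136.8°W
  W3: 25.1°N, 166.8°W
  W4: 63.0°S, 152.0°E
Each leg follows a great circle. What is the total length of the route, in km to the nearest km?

8785 km

Leg W1→W2: central angle 2.0960 rad, distance 3641.6 km.
Leg W2→W3: central angle 1.3211 rad, distance 2295.3 km.
Leg W3→W4: central angle 1.6395 rad, distance 2848.4 km.
Total: 3641.6 + 2295.3 + 2848.4 ≈ 8785 km.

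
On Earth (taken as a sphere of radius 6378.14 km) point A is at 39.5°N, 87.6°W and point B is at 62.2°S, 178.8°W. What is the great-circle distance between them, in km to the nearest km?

13889 km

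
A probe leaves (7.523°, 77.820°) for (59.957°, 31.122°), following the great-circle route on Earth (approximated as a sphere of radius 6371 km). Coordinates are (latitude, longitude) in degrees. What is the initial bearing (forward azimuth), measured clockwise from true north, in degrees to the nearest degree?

Δλ = -46.698° = -0.8150 rad.
y = sin Δλ · cos φ₂ = (-0.7277)(0.5006) = -0.3643
x = cos φ₁ sin φ₂ − sin φ₁ cos φ₂ cos Δλ = (0.9914)(0.8656) − (0.1309)(0.5006)(0.6858) = 0.8132
θ = atan2(y, x) = -24.13°; adding 360° gives 336°.

336°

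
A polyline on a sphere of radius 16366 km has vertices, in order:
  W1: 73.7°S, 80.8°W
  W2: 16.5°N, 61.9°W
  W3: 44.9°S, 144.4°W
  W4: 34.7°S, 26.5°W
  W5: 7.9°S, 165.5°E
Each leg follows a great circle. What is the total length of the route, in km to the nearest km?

Leg W1→W2: central angle 1.5888 rad, distance 26002.2 km.
Leg W2→W3: central angle 1.6829 rad, distance 27541.7 km.
Leg W3→W4: central angle 1.4411 rad, distance 23585.0 km.
Leg W4→W5: central angle 2.3722 rad, distance 38822.7 km.
Total: 26002.2 + 27541.7 + 23585.0 + 38822.7 ≈ 115952 km.

115952 km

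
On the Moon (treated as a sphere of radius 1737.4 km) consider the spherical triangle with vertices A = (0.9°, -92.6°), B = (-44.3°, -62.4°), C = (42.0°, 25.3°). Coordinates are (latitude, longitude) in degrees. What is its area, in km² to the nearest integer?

4283439 km²

Side lengths (central angles): a = 2.0331, b = 1.9147, c = 0.9179 rad; semiperimeter s = 2.4328.
By l'Huilier's theorem, tan(E/4) = √[tan(s/2) tan((s−a)/2) tan((s−b)/2) tan((s−c)/2)], giving spherical excess E = 1.4190 rad.
Area = E·R² = 1.4190 × (1737.4)² ≈ 4283439 km².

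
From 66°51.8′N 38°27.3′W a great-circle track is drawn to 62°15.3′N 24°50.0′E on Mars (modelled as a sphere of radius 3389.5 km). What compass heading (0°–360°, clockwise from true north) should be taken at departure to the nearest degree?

70°

With φ₁ = 1.1670, φ₂ = 1.0866, Δλ = 1.1046 rad, the forward-azimuth formula gives
θ = atan2( sin Δλ cos φ₂ , cos φ₁ sin φ₂ − sin φ₁ cos φ₂ cos Δλ ) = atan2(0.4159, 0.1553) = 69.52°.
So the initial bearing is 70°.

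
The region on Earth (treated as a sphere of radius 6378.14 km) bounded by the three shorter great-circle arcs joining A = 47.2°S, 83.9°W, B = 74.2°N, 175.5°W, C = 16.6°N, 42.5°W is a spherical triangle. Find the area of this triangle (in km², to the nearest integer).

60232334 km²

Side lengths (central angles): a = 1.4737, b = 1.2883, c = 2.3620 rad; semiperimeter s = 2.5620.
By l'Huilier's theorem, tan(E/4) = √[tan(s/2) tan((s−a)/2) tan((s−b)/2) tan((s−c)/2)], giving spherical excess E = 1.4806 rad.
Area = E·R² = 1.4806 × (6378.14)² ≈ 60232334 km².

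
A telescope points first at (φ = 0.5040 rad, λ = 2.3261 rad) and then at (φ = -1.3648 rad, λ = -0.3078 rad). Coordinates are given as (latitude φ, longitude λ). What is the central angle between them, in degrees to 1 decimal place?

With latitudes φ₁ = 28.877°, φ₂ = -78.197° and longitude difference Δλ = -150.911°:
Haversine: a = sin²(Δφ/2) + cos φ₁ cos φ₂ sin²(Δλ/2) = 0.6468 + (0.8757)(0.2045)(0.9369) = 0.81462.
Central angle c = 2·arcsin(√a) = 2.25137 rad.
So the angular separation is 129.0°.

129.0°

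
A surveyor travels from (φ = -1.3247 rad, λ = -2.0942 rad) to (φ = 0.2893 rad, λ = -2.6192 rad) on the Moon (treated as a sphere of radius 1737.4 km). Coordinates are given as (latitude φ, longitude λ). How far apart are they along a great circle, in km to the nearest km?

2859 km

Let φ₁ = -1.3247 rad, φ₂ = 0.2893 rad, and Δλ = -0.5250 rad.
cos c = sin φ₁ sin φ₂ + cos φ₁ cos φ₂ cos Δλ = (-0.9699)(0.2853) + (0.2436)(0.9584)(0.8653) = -0.07464,
so c = arccos(-0.07464) = 1.64550 rad.
Distance = R·c = 1737.4 × 1.6455 ≈ 2859 km.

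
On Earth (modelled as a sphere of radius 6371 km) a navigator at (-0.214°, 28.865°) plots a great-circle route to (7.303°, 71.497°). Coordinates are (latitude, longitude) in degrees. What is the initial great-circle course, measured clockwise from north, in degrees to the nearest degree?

79°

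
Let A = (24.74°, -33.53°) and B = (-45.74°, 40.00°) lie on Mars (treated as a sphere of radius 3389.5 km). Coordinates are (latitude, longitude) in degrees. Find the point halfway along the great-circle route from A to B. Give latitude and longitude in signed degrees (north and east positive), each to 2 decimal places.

Central angle δ = 1.6911 rad. Interpolating on the sphere with fraction f = 0.5:
P = [sin((1−f)δ)·A + sin(fδ)·B] / sin δ = 0.7538·A + 0.7538·B in Cartesian coordinates,
giving P = (0.9737, -0.0400, -0.2244), i.e. latitude -12.97°, longitude -2.35°.

-12.97°, -2.35°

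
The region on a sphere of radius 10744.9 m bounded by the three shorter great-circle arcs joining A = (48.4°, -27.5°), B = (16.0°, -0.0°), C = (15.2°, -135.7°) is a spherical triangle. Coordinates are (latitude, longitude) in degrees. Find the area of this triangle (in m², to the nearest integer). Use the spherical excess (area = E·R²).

46360548 m²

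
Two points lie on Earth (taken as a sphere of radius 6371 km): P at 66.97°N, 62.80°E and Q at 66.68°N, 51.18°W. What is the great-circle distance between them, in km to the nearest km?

4285 km

Let φ₁ = 1.1688 rad, φ₂ = 1.1638 rad, and Δλ = -1.9893 rad.
cos c = sin φ₁ sin φ₂ + cos φ₁ cos φ₂ cos Δλ = (0.9203)(0.9183) + (0.3912)(0.3959)(-0.4064) = 0.78218,
so c = arccos(0.78218) = 0.67264 rad.
Distance = R·c = 6371 × 0.6726 ≈ 4285 km.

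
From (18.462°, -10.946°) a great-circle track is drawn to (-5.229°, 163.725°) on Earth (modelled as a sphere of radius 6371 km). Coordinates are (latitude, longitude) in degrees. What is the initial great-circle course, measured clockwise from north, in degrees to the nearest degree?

22°

With φ₁ = 0.3222, φ₂ = -0.0913, Δλ = 3.0486 rad, the forward-azimuth formula gives
θ = atan2( sin Δλ cos φ₂ , cos φ₁ sin φ₂ − sin φ₁ cos φ₂ cos Δλ ) = atan2(0.0925, 0.2275) = 22.12°.
So the initial bearing is 22°.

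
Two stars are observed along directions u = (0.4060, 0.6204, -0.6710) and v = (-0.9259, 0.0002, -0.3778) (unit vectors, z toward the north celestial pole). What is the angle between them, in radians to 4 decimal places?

u·v = -0.1223; |u| = 1.0000, |v| = 1.0000.
cos θ = (u·v)/(|u||v|) = -0.1223, so θ = 1.6934 rad.

1.6934 rad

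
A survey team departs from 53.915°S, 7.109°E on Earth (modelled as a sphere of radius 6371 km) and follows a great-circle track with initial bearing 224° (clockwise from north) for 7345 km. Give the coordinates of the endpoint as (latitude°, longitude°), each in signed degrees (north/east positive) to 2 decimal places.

Angular distance δ = d/R = 7345/6371 = 1.15288 rad; initial bearing θ = 3.9095 rad.
sin φ₂ = sin φ₁ cos δ + cos φ₁ sin δ cos θ = (-0.8081)(0.4059) + (0.5890)(0.9139)(-0.7193) = -0.7152, so φ₂ = -45.66°.
Δλ = atan2(sin θ sin δ cos φ₁, cos δ − sin φ₁ sin φ₂) = atan2(-0.3739, -0.1721) = -114.718°.
λ₂ = 7.109° − 114.718° = -107.61°.

-45.66°, -107.61°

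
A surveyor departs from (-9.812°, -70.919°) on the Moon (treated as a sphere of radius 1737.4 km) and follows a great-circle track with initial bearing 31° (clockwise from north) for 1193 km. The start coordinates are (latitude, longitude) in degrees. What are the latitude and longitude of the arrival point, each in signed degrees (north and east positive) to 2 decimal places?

Angular distance δ = d/R = 1193/1737.4 = 0.68666 rad; initial bearing θ = 0.5411 rad.
sin φ₂ = sin φ₁ cos δ + cos φ₁ sin δ cos θ = (-0.1704)(0.7734) + (0.9854)(0.6340)(0.8572) = 0.4037, so φ₂ = 23.81°.
Δλ = atan2(sin θ sin δ cos φ₁, cos δ − sin φ₁ sin φ₂) = atan2(0.3217, 0.8422) = 20.909°.
λ₂ = -70.919° + 20.909° = -50.01°.

23.81°, -50.01°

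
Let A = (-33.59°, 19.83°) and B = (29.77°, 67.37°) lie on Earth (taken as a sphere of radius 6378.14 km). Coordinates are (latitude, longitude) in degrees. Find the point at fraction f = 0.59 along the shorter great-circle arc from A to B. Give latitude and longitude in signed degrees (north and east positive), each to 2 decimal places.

The central angle between A and B is δ = 1.3557 rad.
With f = 0.59, the slerp weights are sin((1−f)δ)/sin δ = 0.5401 and sin(fδ)/sin δ = 0.7342.
Weighted sum of the unit vectors: (0.5401)·(0.7836,0.2826,-0.5532) + (0.7342)·(0.3340,0.8012,0.4965) = (0.6685, 0.7408, 0.0657).
Converting back: φ = atan2(z, √(x²+y²)) = 3.77°, λ = atan2(y, x) = 47.94°.

3.77°, 47.94°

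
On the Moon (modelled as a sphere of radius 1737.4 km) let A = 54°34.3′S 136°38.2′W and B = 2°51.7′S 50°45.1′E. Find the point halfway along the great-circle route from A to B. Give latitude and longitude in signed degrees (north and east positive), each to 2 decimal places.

-63.54°, 60.73°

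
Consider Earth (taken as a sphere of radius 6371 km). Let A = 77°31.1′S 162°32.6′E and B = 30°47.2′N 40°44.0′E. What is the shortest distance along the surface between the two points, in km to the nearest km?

14088 km

With latitudes φ₁ = -77.518°, φ₂ = 30.787° and longitude difference Δλ = -121.810°:
cos c = sin φ₁ sin φ₂ + cos φ₁ cos φ₂ cos Δλ = (-0.9764)(0.5118) + (0.2161)(0.8591)(-0.5271) = -0.59761,
so c = arccos(-0.59761) = 2.21132 rad.
Distance = R·c = 6371 × 2.2113 ≈ 14088 km.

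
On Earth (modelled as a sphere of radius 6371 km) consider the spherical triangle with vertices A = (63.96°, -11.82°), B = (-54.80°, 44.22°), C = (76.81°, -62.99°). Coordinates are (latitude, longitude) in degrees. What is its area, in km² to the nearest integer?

4402493 km²

Side lengths (central angles): a = 2.5580, b = 0.3552, c = 2.2054 rad; semiperimeter s = 2.5593.
By l'Huilier's theorem, tan(E/4) = √[tan(s/2) tan((s−a)/2) tan((s−b)/2) tan((s−c)/2)], giving spherical excess E = 0.1085 rad.
Area = E·R² = 0.1085 × (6371)² ≈ 4402493 km².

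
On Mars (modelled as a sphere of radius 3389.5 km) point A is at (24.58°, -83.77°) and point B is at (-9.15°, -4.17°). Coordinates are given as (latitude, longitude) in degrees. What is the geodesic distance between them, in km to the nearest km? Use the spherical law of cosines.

4999 km

With latitudes φ₁ = 24.580°, φ₂ = -9.150° and longitude difference Δλ = 79.600°:
cos c = sin φ₁ sin φ₂ + cos φ₁ cos φ₂ cos Δλ = (0.4160)(-0.1590) + (0.9094)(0.9873)(0.1805) = 0.09593,
so c = arccos(0.09593) = 1.47472 rad.
Distance = R·c = 3389.5 × 1.4747 ≈ 4999 km.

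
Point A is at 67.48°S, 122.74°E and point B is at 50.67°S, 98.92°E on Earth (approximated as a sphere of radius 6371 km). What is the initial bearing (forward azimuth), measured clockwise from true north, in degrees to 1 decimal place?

313.1°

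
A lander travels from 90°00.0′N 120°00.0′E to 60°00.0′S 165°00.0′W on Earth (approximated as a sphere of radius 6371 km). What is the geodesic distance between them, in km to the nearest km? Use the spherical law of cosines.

With latitudes φ₁ = 90.000°, φ₂ = -60.000° and longitude difference Δλ = 75.000°:
cos c = sin φ₁ sin φ₂ + cos φ₁ cos φ₂ cos Δλ = (1.0000)(-0.8660) + (0.0000)(0.5000)(0.2588) = -0.86603,
so c = arccos(-0.86603) = 2.61799 rad.
Distance = R·c = 6371 × 2.6180 ≈ 16679 km.

16679 km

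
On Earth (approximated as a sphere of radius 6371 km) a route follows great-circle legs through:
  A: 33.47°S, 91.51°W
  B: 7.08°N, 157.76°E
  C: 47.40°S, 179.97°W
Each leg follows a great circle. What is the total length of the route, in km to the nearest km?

Leg A→B: central angle 1.9401 rad, distance 12360.6 km.
Leg B→C: central angle 1.0112 rad, distance 6442.1 km.
Total: 12360.6 + 6442.1 ≈ 18803 km.

18803 km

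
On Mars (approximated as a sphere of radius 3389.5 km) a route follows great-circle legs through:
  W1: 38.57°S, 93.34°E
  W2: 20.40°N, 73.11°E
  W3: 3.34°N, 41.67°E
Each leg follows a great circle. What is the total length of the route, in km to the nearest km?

Leg W1→W2: central angle 1.0812 rad, distance 3664.7 km.
Leg W2→W3: central angle 0.6118 rad, distance 2073.6 km.
Total: 3664.7 + 2073.6 ≈ 5738 km.

5738 km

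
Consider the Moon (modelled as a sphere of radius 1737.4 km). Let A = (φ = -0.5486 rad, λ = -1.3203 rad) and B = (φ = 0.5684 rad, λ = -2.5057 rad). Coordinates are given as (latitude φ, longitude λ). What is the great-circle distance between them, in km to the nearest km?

Let φ₁ = -0.5486 rad, φ₂ = 0.5684 rad, and Δλ = -1.1854 rad.
cos c = sin φ₁ sin φ₂ + cos φ₁ cos φ₂ cos Δλ = (-0.5215)(0.5383) + (0.8533)(0.8428)(0.3759) = -0.01039,
so c = arccos(-0.01039) = 1.58118 rad.
Distance = R·c = 1737.4 × 1.5812 ≈ 2747 km.

2747 km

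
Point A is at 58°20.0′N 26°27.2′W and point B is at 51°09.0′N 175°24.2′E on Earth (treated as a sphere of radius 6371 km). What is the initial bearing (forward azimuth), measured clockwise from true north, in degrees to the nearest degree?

346°

Δλ = -158.143° = -2.7601 rad.
y = sin Δλ · cos φ₂ = (-0.3723)(0.6273) = -0.2335
x = cos φ₁ sin φ₂ − sin φ₁ cos φ₂ cos Δλ = (0.5250)(0.7788) − (0.8511)(0.6273)(-0.9281) = 0.9044
θ = atan2(y, x) = -14.48°; adding 360° gives 346°.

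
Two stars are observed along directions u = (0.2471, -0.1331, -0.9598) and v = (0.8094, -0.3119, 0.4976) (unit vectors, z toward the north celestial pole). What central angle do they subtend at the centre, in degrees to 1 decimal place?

u·v = -0.2361; |u| = 1.0000, |v| = 1.0000.
cos θ = (u·v)/(|u||v|) = -0.2361, so θ = 103.7°.

103.7°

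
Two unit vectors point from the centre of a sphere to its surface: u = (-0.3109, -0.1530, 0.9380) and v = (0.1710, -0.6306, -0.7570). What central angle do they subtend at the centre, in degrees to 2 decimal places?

u·v = -0.6667; |u| = 1.0000, |v| = 1.0000.
cos θ = (u·v)/(|u||v|) = -0.6668, so θ = 131.82°.

131.82°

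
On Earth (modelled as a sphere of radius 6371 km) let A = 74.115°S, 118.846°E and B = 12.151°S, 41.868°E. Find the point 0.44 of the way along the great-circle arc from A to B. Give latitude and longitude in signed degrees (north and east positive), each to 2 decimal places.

-51.61°, 59.15°

Central angle δ = 1.3049 rad. Interpolating on the sphere with fraction f = 0.44:
P = [sin((1−f)δ)·A + sin(fδ)·B] / sin δ = 0.6917·A + 0.5629·B in Cartesian coordinates,
giving P = (0.3185, 0.5331, -0.7838), i.e. latitude -51.61°, longitude 59.15°.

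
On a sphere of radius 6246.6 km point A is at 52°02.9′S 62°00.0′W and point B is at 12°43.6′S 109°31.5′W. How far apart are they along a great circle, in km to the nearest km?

In radians: φ₁ = -0.9084, φ₂ = -0.2221, Δλ = -47.525° = -0.8295 rad.
Haversine: a = sin²(Δφ/2) + cos φ₁ cos φ₂ sin²(Δλ/2) = 0.1132 + (0.6150)(0.9754)(0.1624) = 0.21060.
Central angle c = 2·arcsin(√a) = 0.95354 rad.
Distance = R·c = 6246.6 × 0.9535 ≈ 5956 km.

5956 km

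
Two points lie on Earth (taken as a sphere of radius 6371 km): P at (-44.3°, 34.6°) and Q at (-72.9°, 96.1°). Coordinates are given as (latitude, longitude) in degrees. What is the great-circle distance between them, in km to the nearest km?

4429 km

In radians: φ₁ = -0.7732, φ₂ = -1.2723, Δλ = 61.500° = 1.0734 rad.
cos c = sin φ₁ sin φ₂ + cos φ₁ cos φ₂ cos Δλ = (-0.6984)(-0.9558) + (0.7157)(0.2940)(0.4772) = 0.76795,
so c = arccos(0.76795) = 0.69515 rad.
Distance = R·c = 6371 × 0.6952 ≈ 4429 km.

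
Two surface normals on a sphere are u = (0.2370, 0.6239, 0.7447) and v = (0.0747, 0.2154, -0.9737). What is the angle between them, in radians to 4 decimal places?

u·v = -0.5730; |u| = 1.0000, |v| = 1.0000.
cos θ = (u·v)/(|u||v|) = -0.5730, so θ = 2.1810 rad.

2.1810 rad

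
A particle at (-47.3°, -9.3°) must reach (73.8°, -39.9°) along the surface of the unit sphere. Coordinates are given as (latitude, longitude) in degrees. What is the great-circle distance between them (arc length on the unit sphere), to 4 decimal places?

2.1447

Let φ₁ = -0.8255 rad, φ₂ = 1.2881 rad, and Δλ = -0.5341 rad.
cos c = sin φ₁ sin φ₂ + cos φ₁ cos φ₂ cos Δλ = (-0.7349)(0.9603) + (0.6782)(0.2790)(0.8607) = -0.54288,
so c = arccos(-0.54288) = 2.14466 rad.
On the unit sphere the arc length equals the central angle: 2.1447.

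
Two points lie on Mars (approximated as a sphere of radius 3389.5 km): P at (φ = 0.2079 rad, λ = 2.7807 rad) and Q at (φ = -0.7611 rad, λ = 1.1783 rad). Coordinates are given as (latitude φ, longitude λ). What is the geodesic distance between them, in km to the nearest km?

Let φ₁ = 0.2079 rad, φ₂ = -0.7611 rad, and Δλ = -1.6024 rad.
cos c = sin φ₁ sin φ₂ + cos φ₁ cos φ₂ cos Δλ = (0.2064)(-0.6897) + (0.9785)(0.7241)(-0.0316) = -0.16475,
so c = arccos(-0.16475) = 1.73630 rad.
Distance = R·c = 3389.5 × 1.7363 ≈ 5885 km.

5885 km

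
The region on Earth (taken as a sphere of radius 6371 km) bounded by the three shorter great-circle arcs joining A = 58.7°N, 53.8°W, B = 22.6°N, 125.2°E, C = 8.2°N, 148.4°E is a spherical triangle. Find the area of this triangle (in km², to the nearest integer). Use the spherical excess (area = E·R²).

21861101 km²

Side lengths (central angles): a = 0.4631, b = 1.9329, c = 1.7226 rad; semiperimeter s = 2.0592.
By l'Huilier's theorem, tan(E/4) = √[tan(s/2) tan((s−a)/2) tan((s−b)/2) tan((s−c)/2)], giving spherical excess E = 0.5386 rad.
Area = E·R² = 0.5386 × (6371)² ≈ 21861101 km².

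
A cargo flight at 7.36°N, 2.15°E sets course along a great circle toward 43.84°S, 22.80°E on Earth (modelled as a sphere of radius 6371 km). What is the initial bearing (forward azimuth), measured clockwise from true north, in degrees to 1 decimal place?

161.8°

With φ₁ = 0.1285, φ₂ = -0.7652, Δλ = 0.3604 rad, the forward-azimuth formula gives
θ = atan2( sin Δλ cos φ₂ , cos φ₁ sin φ₂ − sin φ₁ cos φ₂ cos Δλ ) = atan2(0.2544, -0.7734) = 161.79°.
So the initial bearing is 161.8°.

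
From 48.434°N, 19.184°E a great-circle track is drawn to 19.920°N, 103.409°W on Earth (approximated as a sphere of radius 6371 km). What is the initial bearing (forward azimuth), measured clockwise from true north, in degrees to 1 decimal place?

With φ₁ = 0.8453, φ₂ = 0.3477, Δλ = -2.1397 rad, the forward-azimuth formula gives
θ = atan2( sin Δλ cos φ₂ , cos φ₁ sin φ₂ − sin φ₁ cos φ₂ cos Δλ ) = atan2(-0.7921, 0.6050) = -52.63°.
Adding 360° brings this into [0°, 360°): 307.4°.

307.4°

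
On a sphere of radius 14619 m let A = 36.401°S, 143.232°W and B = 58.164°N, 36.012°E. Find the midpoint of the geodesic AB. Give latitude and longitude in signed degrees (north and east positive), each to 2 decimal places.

42.70°, -141.79°

Central angle δ = 2.7617 rad. Interpolating on the sphere with fraction f = 0.5:
P = [sin((1−f)δ)·A + sin(fδ)·B] / sin δ = 2.6479·A + 2.6479·B in Cartesian coordinates,
giving P = (-0.5775, -0.4545, 0.6782), i.e. latitude 42.70°, longitude -141.79°.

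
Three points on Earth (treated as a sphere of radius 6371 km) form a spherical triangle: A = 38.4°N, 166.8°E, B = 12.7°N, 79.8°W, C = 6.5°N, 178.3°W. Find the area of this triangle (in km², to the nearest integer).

Side lengths (central angles): a = 1.6895, b = 0.6045, c = 1.7387 rad; semiperimeter s = 2.0163.
By l'Huilier's theorem, tan(E/4) = √[tan(s/2) tan((s−a)/2) tan((s−b)/2) tan((s−c)/2)], giving spherical excess E = 0.6987 rad.
Area = E·R² = 0.6987 × (6371)² ≈ 28359560 km².

28359560 km²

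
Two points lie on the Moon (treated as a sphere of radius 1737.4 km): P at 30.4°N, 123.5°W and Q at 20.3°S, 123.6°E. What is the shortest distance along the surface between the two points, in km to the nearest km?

3619 km

With latitudes φ₁ = 30.400°, φ₂ = -20.300° and longitude difference Δλ = -112.900°:
cos c = sin φ₁ sin φ₂ + cos φ₁ cos φ₂ cos Δλ = (0.5060)(-0.3469) + (0.8625)(0.9379)(-0.3891) = -0.49034,
so c = arccos(-0.49034) = 2.08328 rad.
Distance = R·c = 1737.4 × 2.0833 ≈ 3619 km.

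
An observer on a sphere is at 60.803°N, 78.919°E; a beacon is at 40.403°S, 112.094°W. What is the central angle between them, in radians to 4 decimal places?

Let φ₁ = 1.0612 rad, φ₂ = -0.7052 rad, and Δλ = 2.9494 rad.
cos c = sin φ₁ sin φ₂ + cos φ₁ cos φ₂ cos Δλ = (0.8729)(-0.6482) + (0.4878)(0.7615)(-0.9816) = -0.93044,
so c = arccos(-0.93044) = 2.76641 rad.
So the angular separation is 2.7664 rad.

2.7664 rad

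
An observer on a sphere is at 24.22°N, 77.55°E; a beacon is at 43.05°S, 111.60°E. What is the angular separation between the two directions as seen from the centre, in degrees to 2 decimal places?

74.21°

In radians: φ₁ = 0.4227, φ₂ = -0.7514, Δλ = 34.050° = 0.5943 rad.
Haversine: a = sin²(Δφ/2) + cos φ₁ cos φ₂ sin²(Δλ/2) = 0.3068 + (0.9120)(0.7308)(0.0857) = 0.36394.
Central angle c = 2·arcsin(√a) = 1.29519 rad.
So the angular separation is 74.21°.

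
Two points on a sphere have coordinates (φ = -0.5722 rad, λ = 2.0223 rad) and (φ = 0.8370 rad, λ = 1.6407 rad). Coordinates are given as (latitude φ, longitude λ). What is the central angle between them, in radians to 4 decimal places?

1.4501 rad

Let φ₁ = -0.5722 rad, φ₂ = 0.8370 rad, and Δλ = -0.3816 rad.
Haversine: a = sin²(Δφ/2) + cos φ₁ cos φ₂ sin²(Δλ/2) = 0.4196 + (0.8407)(0.6697)(0.0360) = 0.43980.
Central angle c = 2·arcsin(√a) = 1.45011 rad.
So the angular separation is 1.4501 rad.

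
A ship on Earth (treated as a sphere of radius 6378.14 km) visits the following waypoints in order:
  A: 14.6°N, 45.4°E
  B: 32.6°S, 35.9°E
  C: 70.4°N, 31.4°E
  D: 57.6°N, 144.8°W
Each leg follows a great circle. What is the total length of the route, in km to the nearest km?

22608 km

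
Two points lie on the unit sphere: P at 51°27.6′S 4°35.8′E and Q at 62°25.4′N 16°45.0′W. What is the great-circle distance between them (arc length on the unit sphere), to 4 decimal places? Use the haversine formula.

Let φ₁ = -0.8981 rad, φ₂ = 1.0895 rad, and Δλ = -0.3726 rad.
Haversine: a = sin²(Δφ/2) + cos φ₁ cos φ₂ sin²(Δλ/2) = 0.7024 + (0.6231)(0.4629)(0.0343) = 0.71233.
Central angle c = 2·arcsin(√a) = 2.00939 rad.
On the unit sphere the arc length equals the central angle: 2.0094.

2.0094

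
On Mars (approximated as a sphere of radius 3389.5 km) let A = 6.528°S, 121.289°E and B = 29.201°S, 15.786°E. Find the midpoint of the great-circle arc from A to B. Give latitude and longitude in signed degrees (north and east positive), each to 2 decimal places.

Central angle δ = 1.7481 rad. Interpolating on the sphere with fraction f = 0.5:
P = [sin((1−f)δ)·A + sin(fδ)·B] / sin δ = 0.7791·A + 0.7791·B in Cartesian coordinates,
giving P = (0.2524, 0.8465, -0.4687), i.e. latitude -27.95°, longitude 73.39°.

-27.95°, 73.39°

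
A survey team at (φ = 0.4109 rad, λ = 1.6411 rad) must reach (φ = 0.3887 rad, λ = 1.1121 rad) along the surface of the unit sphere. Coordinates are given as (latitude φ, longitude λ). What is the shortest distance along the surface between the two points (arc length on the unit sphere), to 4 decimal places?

0.4869

In radians: φ₁ = 0.4109, φ₂ = 0.3887, Δλ = -30.309° = -0.5290 rad.
cos c = sin φ₁ sin φ₂ + cos φ₁ cos φ₂ cos Δλ = (0.3994)(0.3790) + (0.9168)(0.9254)(0.8633) = 0.88379,
so c = arccos(0.88379) = 0.48689 rad.
On the unit sphere the arc length equals the central angle: 0.4869.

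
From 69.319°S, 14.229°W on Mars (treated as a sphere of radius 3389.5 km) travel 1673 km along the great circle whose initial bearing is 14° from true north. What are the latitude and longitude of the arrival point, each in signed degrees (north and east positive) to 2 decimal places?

Angular distance δ = d/R = 1673/3389.5 = 0.49358 rad; initial bearing θ = 0.2443 rad.
sin φ₂ = sin φ₁ cos δ + cos φ₁ sin δ cos θ = (-0.9356)(0.8806) + (0.3532)(0.4738)(0.9703) = -0.6615, so φ₂ = -41.42°.
Δλ = atan2(sin θ sin δ cos φ₁, cos δ − sin φ₁ sin φ₂) = atan2(0.0405, 0.2617) = 8.792°.
λ₂ = -14.229° + 8.792° = -5.44°.

-41.42°, -5.44°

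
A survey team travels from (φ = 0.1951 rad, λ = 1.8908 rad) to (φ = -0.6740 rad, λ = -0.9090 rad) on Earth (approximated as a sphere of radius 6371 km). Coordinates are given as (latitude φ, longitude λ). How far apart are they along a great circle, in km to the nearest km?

16399 km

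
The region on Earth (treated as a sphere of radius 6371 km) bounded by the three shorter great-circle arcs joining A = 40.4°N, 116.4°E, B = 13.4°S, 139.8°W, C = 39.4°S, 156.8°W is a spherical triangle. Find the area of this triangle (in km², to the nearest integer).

Side lengths (central angles): a = 0.5238, b = 1.9590, c = 1.9038 rad; semiperimeter s = 2.1933.
By l'Huilier's theorem, tan(E/4) = √[tan(s/2) tan((s−a)/2) tan((s−b)/2) tan((s−c)/2)], giving spherical excess E = 0.7591 rad.
Area = E·R² = 0.7591 × (6371)² ≈ 30811597 km².

30811597 km²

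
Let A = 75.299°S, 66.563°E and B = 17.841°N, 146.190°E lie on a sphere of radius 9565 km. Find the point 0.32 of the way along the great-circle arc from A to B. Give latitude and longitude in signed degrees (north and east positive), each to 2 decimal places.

Central angle δ = 1.8264 rad. Interpolating on the sphere with fraction f = 0.32:
P = [sin((1−f)δ)·A + sin(fδ)·B] / sin δ = 0.9782·A + 0.5703·B in Cartesian coordinates,
giving P = (-0.3523, 0.5298, -0.7715), i.e. latitude -50.49°, longitude 123.62°.

-50.49°, 123.62°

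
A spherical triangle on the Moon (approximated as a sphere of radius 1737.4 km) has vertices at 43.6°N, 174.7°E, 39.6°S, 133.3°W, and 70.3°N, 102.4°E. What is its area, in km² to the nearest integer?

Side lengths (central angles): a = 2.4136, b = 0.7620, c = 1.6670 rad; semiperimeter s = 2.4213.
By l'Huilier's theorem, tan(E/4) = √[tan(s/2) tan((s−a)/2) tan((s−b)/2) tan((s−c)/2)], giving spherical excess E = 0.2658 rad.
Area = E·R² = 0.2658 × (1737.4)² ≈ 802213 km².

802213 km²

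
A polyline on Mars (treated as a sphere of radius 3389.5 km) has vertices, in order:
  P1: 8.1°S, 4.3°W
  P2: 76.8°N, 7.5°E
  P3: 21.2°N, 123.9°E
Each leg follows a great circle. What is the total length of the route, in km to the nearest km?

Leg P1→P2: central angle 1.4866 rad, distance 5038.8 km.
Leg P2→P3: central angle 1.3105 rad, distance 4441.8 km.
Total: 5038.8 + 4441.8 ≈ 9481 km.

9481 km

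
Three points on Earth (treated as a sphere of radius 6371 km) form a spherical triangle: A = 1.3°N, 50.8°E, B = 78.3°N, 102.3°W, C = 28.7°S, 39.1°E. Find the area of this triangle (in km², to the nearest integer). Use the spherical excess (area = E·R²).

Side lengths (central angles): a = 2.2259, b = 0.5590, c = 1.7301 rad; semiperimeter s = 2.2575.
By l'Huilier's theorem, tan(E/4) = √[tan(s/2) tan((s−a)/2) tan((s−b)/2) tan((s−c)/2)], giving spherical excess E = 0.4032 rad.
Area = E·R² = 0.4032 × (6371)² ≈ 16364314 km².

16364314 km²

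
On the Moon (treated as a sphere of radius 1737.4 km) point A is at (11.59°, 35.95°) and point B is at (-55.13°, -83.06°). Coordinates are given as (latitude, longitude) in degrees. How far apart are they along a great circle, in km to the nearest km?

In radians: φ₁ = 0.2023, φ₂ = -0.9622, Δλ = -119.010° = -2.0771 rad.
Haversine: a = sin²(Δφ/2) + cos φ₁ cos φ₂ sin²(Δλ/2) = 0.3024 + (0.9796)(0.5717)(0.7425) = 0.71822.
Central angle c = 2·arcsin(√a) = 2.02244 rad.
Distance = R·c = 1737.4 × 2.0224 ≈ 3514 km.

3514 km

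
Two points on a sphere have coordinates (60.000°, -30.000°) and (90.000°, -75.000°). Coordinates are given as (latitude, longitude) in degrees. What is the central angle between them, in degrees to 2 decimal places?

30.00°

In radians: φ₁ = 1.0472, φ₂ = 1.5708, Δλ = -45.000° = -0.7854 rad.
Haversine: a = sin²(Δφ/2) + cos φ₁ cos φ₂ sin²(Δλ/2) = 0.0670 + (0.5000)(0.0000)(0.1464) = 0.06699.
Central angle c = 2·arcsin(√a) = 0.52360 rad.
So the angular separation is 30.00°.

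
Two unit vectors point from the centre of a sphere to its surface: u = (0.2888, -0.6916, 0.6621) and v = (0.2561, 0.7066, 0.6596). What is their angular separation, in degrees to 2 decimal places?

88.74°

u·v = 0.0220; |u| = 1.0000, |v| = 1.0000.
cos θ = (u·v)/(|u||v|) = 0.0220, so θ = 88.74°.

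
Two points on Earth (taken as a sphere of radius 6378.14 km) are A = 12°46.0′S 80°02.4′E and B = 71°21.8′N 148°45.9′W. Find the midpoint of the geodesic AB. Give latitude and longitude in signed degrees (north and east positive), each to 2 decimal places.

The central angle between A and B is δ = 1.9984 rad.
With f = 0.5, the slerp weights are sin((1−f)δ)/sin δ = 0.9242 and sin(fδ)/sin δ = 0.9242.
Weighted sum of the unit vectors: (0.9242)·(0.1687,0.9606,-0.2210) + (0.9242)·(-0.2732,-0.1657,0.9476) = (-0.0966, 0.7346, 0.6715).
Converting back: φ = atan2(z, √(x²+y²)) = 42.19°, λ = atan2(y, x) = 97.49°.

42.19°, 97.49°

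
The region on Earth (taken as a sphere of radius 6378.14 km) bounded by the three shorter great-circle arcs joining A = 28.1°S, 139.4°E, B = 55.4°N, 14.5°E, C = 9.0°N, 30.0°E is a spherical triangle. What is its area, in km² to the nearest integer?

Side lengths (central angles): a = 0.8376, b = 1.9424, c = 2.3108 rad; semiperimeter s = 2.5454.
By l'Huilier's theorem, tan(E/4) = √[tan(s/2) tan((s−a)/2) tan((s−b)/2) tan((s−c)/2)], giving spherical excess E = 1.4173 rad.
Area = E·R² = 1.4173 × (6378.14)² ≈ 57655844 km².

57655844 km²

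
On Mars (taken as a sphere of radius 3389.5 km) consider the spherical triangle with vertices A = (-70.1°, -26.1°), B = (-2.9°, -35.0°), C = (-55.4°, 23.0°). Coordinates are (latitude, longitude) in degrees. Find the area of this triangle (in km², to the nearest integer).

Side lengths (central angles): a = 1.2216, b = 0.4498, c = 1.1773 rad; semiperimeter s = 1.4243.
By l'Huilier's theorem, tan(E/4) = √[tan(s/2) tan((s−a)/2) tan((s−b)/2) tan((s−c)/2)], giving spherical excess E = 0.3035 rad.
Area = E·R² = 0.3035 × (3389.5)² ≈ 3486305 km².

3486305 km²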